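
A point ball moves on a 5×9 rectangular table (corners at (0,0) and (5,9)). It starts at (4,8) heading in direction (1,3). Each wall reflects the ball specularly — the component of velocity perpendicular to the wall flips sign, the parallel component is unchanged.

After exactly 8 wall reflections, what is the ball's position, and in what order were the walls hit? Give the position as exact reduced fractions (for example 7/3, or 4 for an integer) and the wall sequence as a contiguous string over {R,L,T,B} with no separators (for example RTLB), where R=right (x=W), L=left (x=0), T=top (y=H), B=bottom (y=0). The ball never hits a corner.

Final position: (11/3,9)
Wall sequence: TRBLTBRT

1. t=1/3 → T at (13/3,9); v=(1,-3)
2. t=2/3 → R at (5,7); v=(-1,-3)
3. t=7/3 → B at (8/3,0); v=(-1,3)
4. t=8/3 → L at (0,8); v=(1,3)
5. t=1/3 → T at (1/3,9); v=(1,-3)
6. t=3 → B at (10/3,0); v=(1,3)
7. t=5/3 → R at (5,5); v=(-1,3)
8. t=4/3 → T at (11/3,9); v=(-1,-3)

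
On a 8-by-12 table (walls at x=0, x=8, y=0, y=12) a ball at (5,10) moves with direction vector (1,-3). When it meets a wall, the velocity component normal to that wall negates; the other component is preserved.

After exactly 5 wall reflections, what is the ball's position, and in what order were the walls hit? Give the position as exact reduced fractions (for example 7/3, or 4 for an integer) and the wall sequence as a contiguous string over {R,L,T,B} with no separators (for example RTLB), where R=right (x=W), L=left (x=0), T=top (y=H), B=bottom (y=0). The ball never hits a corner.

1. t=3 → R at (8,1); v=(-1,-3)
2. t=1/3 → B at (23/3,0); v=(-1,3)
3. t=4 → T at (11/3,12); v=(-1,-3)
4. t=11/3 → L at (0,1); v=(1,-3)
5. t=1/3 → B at (1/3,0); v=(1,3)

Final position: (1/3,0)
Wall sequence: RBTLB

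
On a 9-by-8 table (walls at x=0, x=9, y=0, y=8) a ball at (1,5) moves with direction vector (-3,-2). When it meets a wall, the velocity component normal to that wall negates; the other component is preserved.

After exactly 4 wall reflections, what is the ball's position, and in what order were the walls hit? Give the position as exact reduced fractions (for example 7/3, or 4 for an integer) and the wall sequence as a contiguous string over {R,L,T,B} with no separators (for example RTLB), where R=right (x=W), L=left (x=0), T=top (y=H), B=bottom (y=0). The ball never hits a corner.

1. t=1/3 → L at (0,13/3); v=(3,-2)
2. t=13/6 → B at (13/2,0); v=(3,2)
3. t=5/6 → R at (9,5/3); v=(-3,2)
4. t=3 → L at (0,23/3); v=(3,2)

Final position: (0,23/3)
Wall sequence: LBRL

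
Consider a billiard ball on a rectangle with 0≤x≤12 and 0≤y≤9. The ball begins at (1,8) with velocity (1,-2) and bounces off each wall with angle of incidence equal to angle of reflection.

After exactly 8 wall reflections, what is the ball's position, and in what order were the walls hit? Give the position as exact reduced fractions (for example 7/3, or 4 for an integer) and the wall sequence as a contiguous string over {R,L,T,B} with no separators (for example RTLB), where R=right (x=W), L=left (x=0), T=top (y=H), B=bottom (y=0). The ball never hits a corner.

1. t=4 → B at (5,0); v=(1,2)
2. t=9/2 → T at (19/2,9); v=(1,-2)
3. t=5/2 → R at (12,4); v=(-1,-2)
4. t=2 → B at (10,0); v=(-1,2)
5. t=9/2 → T at (11/2,9); v=(-1,-2)
6. t=9/2 → B at (1,0); v=(-1,2)
7. t=1 → L at (0,2); v=(1,2)
8. t=7/2 → T at (7/2,9); v=(1,-2)

Final position: (7/2,9)
Wall sequence: BTRBTBLT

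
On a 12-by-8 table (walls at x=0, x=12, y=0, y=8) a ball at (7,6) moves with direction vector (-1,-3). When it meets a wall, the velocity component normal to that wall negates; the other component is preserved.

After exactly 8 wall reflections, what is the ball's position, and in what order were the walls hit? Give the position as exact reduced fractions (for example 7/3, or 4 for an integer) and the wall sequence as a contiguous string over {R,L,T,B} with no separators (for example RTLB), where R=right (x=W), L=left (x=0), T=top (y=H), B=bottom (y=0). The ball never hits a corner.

Final position: (11,0)
Wall sequence: BTLBTBTB

1. t=2 → B at (5,0); v=(-1,3)
2. t=8/3 → T at (7/3,8); v=(-1,-3)
3. t=7/3 → L at (0,1); v=(1,-3)
4. t=1/3 → B at (1/3,0); v=(1,3)
5. t=8/3 → T at (3,8); v=(1,-3)
6. t=8/3 → B at (17/3,0); v=(1,3)
7. t=8/3 → T at (25/3,8); v=(1,-3)
8. t=8/3 → B at (11,0); v=(1,3)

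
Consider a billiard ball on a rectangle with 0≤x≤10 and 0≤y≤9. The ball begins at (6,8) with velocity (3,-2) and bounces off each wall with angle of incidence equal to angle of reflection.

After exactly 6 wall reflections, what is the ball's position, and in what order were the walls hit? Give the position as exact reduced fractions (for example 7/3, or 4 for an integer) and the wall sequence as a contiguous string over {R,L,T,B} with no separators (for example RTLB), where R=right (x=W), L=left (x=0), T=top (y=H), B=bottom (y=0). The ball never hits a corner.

Final position: (0,10/3)
Wall sequence: RBLRTL

1. t=4/3 → R at (10,16/3); v=(-3,-2)
2. t=8/3 → B at (2,0); v=(-3,2)
3. t=2/3 → L at (0,4/3); v=(3,2)
4. t=10/3 → R at (10,8); v=(-3,2)
5. t=1/2 → T at (17/2,9); v=(-3,-2)
6. t=17/6 → L at (0,10/3); v=(3,-2)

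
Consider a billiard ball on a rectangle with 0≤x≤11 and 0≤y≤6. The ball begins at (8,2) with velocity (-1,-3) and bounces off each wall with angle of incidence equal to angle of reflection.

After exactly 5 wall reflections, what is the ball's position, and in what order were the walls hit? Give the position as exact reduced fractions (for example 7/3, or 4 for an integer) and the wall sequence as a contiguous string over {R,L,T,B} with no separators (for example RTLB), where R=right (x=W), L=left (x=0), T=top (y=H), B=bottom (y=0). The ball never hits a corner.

Final position: (0,2)
Wall sequence: BTBTL

1. t=2/3 → B at (22/3,0); v=(-1,3)
2. t=2 → T at (16/3,6); v=(-1,-3)
3. t=2 → B at (10/3,0); v=(-1,3)
4. t=2 → T at (4/3,6); v=(-1,-3)
5. t=4/3 → L at (0,2); v=(1,-3)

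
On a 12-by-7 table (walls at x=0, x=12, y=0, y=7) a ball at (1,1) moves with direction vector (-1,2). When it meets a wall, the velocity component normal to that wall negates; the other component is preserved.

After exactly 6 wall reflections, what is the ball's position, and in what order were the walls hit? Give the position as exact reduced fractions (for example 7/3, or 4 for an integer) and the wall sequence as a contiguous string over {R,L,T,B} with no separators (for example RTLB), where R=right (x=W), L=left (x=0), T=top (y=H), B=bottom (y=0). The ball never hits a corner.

1. t=1 → L at (0,3); v=(1,2)
2. t=2 → T at (2,7); v=(1,-2)
3. t=7/2 → B at (11/2,0); v=(1,2)
4. t=7/2 → T at (9,7); v=(1,-2)
5. t=3 → R at (12,1); v=(-1,-2)
6. t=1/2 → B at (23/2,0); v=(-1,2)

Final position: (23/2,0)
Wall sequence: LTBTRB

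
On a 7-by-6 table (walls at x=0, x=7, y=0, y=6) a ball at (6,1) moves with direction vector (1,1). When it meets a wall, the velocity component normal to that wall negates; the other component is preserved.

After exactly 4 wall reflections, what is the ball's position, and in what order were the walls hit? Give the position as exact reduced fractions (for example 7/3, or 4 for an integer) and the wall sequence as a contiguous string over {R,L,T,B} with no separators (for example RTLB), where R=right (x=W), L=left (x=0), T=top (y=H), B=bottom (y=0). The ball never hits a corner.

Final position: (3,0)
Wall sequence: RTLB

1. t=1 → R at (7,2); v=(-1,1)
2. t=4 → T at (3,6); v=(-1,-1)
3. t=3 → L at (0,3); v=(1,-1)
4. t=3 → B at (3,0); v=(1,1)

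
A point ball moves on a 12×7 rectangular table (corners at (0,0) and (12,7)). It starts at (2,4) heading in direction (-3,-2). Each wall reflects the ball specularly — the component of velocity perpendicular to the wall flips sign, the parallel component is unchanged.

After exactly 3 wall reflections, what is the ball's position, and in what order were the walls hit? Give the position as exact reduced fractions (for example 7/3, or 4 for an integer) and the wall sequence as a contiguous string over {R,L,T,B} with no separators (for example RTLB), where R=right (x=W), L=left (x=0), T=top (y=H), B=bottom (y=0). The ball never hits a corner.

1. t=2/3 → L at (0,8/3); v=(3,-2)
2. t=4/3 → B at (4,0); v=(3,2)
3. t=8/3 → R at (12,16/3); v=(-3,2)

Final position: (12,16/3)
Wall sequence: LBR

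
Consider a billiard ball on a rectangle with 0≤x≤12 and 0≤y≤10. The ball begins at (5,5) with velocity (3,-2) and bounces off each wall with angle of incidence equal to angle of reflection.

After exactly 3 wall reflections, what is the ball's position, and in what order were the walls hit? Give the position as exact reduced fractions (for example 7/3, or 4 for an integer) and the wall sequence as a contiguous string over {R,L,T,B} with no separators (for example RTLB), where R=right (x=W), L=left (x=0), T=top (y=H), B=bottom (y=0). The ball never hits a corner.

1. t=7/3 → R at (12,1/3); v=(-3,-2)
2. t=1/6 → B at (23/2,0); v=(-3,2)
3. t=23/6 → L at (0,23/3); v=(3,2)

Final position: (0,23/3)
Wall sequence: RBL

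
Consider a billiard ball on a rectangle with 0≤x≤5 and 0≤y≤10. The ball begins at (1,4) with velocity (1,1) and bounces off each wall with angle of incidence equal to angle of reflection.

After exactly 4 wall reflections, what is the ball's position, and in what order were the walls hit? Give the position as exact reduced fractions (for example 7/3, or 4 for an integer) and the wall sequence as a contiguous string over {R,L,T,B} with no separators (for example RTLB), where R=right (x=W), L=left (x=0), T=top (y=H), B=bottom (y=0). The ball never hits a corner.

Final position: (5,2)
Wall sequence: RTLR

1. t=4 → R at (5,8); v=(-1,1)
2. t=2 → T at (3,10); v=(-1,-1)
3. t=3 → L at (0,7); v=(1,-1)
4. t=5 → R at (5,2); v=(-1,-1)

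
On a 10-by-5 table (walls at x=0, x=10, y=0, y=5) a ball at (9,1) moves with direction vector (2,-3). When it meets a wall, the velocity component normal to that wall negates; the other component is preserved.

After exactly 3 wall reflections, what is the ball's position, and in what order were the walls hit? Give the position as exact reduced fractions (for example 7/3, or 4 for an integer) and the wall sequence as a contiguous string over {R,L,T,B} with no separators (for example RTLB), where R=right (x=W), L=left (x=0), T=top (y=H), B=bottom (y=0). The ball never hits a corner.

1. t=1/3 → B at (29/3,0); v=(2,3)
2. t=1/6 → R at (10,1/2); v=(-2,3)
3. t=3/2 → T at (7,5); v=(-2,-3)

Final position: (7,5)
Wall sequence: BRT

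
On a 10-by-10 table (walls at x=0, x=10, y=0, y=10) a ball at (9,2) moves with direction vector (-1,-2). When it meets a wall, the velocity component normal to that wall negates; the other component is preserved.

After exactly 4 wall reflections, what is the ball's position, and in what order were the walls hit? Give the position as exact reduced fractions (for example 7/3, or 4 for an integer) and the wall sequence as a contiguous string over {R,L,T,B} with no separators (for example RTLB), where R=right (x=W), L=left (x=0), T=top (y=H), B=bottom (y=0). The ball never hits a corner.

1. t=1 → B at (8,0); v=(-1,2)
2. t=5 → T at (3,10); v=(-1,-2)
3. t=3 → L at (0,4); v=(1,-2)
4. t=2 → B at (2,0); v=(1,2)

Final position: (2,0)
Wall sequence: BTLB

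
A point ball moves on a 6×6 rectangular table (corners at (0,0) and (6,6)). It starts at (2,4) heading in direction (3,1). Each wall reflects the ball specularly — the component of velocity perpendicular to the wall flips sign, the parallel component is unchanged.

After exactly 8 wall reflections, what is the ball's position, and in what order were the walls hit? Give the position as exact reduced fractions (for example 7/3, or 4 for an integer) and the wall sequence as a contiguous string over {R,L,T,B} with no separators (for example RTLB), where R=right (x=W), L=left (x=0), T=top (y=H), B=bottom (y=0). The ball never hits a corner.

Final position: (0,10/3)
Wall sequence: RTLRLBRL

1. t=4/3 → R at (6,16/3); v=(-3,1)
2. t=2/3 → T at (4,6); v=(-3,-1)
3. t=4/3 → L at (0,14/3); v=(3,-1)
4. t=2 → R at (6,8/3); v=(-3,-1)
5. t=2 → L at (0,2/3); v=(3,-1)
6. t=2/3 → B at (2,0); v=(3,1)
7. t=4/3 → R at (6,4/3); v=(-3,1)
8. t=2 → L at (0,10/3); v=(3,1)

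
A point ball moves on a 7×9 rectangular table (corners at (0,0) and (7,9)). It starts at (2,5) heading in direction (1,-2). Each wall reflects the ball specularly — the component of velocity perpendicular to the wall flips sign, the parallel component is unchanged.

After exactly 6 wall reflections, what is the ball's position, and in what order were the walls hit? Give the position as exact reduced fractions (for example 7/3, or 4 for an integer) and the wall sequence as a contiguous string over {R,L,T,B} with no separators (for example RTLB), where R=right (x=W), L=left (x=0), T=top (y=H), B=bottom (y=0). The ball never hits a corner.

1. t=5/2 → B at (9/2,0); v=(1,2)
2. t=5/2 → R at (7,5); v=(-1,2)
3. t=2 → T at (5,9); v=(-1,-2)
4. t=9/2 → B at (1/2,0); v=(-1,2)
5. t=1/2 → L at (0,1); v=(1,2)
6. t=4 → T at (4,9); v=(1,-2)

Final position: (4,9)
Wall sequence: BRTBLT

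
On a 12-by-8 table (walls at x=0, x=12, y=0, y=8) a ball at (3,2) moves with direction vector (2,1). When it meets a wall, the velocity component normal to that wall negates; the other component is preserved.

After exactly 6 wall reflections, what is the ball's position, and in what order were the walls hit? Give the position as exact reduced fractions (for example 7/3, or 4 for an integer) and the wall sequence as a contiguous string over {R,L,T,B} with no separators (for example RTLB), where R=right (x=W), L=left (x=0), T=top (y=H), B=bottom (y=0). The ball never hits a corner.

Final position: (1,8)
Wall sequence: RTLBRT

1. t=9/2 → R at (12,13/2); v=(-2,1)
2. t=3/2 → T at (9,8); v=(-2,-1)
3. t=9/2 → L at (0,7/2); v=(2,-1)
4. t=7/2 → B at (7,0); v=(2,1)
5. t=5/2 → R at (12,5/2); v=(-2,1)
6. t=11/2 → T at (1,8); v=(-2,-1)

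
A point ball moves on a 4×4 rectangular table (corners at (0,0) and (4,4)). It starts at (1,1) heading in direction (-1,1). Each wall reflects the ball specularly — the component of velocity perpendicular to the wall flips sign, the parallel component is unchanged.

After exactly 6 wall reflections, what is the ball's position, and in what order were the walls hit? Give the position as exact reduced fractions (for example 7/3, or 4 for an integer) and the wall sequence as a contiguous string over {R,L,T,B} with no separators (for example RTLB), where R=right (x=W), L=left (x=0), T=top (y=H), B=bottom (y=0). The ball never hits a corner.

1. t=1 → L at (0,2); v=(1,1)
2. t=2 → T at (2,4); v=(1,-1)
3. t=2 → R at (4,2); v=(-1,-1)
4. t=2 → B at (2,0); v=(-1,1)
5. t=2 → L at (0,2); v=(1,1)
6. t=2 → T at (2,4); v=(1,-1)

Final position: (2,4)
Wall sequence: LTRBLT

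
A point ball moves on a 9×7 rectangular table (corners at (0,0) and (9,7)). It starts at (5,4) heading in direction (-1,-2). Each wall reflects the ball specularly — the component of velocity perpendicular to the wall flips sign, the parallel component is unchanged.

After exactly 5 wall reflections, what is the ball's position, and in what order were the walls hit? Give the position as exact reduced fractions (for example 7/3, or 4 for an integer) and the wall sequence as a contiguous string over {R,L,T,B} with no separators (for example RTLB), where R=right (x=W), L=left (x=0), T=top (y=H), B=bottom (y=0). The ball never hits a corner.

1. t=2 → B at (3,0); v=(-1,2)
2. t=3 → L at (0,6); v=(1,2)
3. t=1/2 → T at (1/2,7); v=(1,-2)
4. t=7/2 → B at (4,0); v=(1,2)
5. t=7/2 → T at (15/2,7); v=(1,-2)

Final position: (15/2,7)
Wall sequence: BLTBT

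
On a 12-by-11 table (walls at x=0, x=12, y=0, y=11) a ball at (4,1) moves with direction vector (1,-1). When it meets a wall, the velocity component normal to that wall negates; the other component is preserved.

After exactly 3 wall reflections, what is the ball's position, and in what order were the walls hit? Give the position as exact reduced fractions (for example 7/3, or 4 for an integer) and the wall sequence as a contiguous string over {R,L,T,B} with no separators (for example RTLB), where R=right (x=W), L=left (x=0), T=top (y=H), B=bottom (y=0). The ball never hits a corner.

1. t=1 → B at (5,0); v=(1,1)
2. t=7 → R at (12,7); v=(-1,1)
3. t=4 → T at (8,11); v=(-1,-1)

Final position: (8,11)
Wall sequence: BRT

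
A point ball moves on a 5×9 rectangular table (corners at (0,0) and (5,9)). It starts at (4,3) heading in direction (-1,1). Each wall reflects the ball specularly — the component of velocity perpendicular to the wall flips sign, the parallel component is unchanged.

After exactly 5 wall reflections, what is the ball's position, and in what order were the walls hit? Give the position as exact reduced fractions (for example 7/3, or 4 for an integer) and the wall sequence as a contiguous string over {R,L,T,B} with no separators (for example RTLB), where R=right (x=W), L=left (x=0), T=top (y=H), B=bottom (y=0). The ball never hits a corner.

Final position: (1,0)
Wall sequence: LTRLB

1. t=4 → L at (0,7); v=(1,1)
2. t=2 → T at (2,9); v=(1,-1)
3. t=3 → R at (5,6); v=(-1,-1)
4. t=5 → L at (0,1); v=(1,-1)
5. t=1 → B at (1,0); v=(1,1)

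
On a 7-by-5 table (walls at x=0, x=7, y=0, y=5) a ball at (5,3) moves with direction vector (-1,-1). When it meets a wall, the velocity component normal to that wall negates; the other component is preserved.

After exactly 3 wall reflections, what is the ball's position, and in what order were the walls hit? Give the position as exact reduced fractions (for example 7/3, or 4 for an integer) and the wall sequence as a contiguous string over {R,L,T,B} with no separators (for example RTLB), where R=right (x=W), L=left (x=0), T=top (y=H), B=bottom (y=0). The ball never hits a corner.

1. t=3 → B at (2,0); v=(-1,1)
2. t=2 → L at (0,2); v=(1,1)
3. t=3 → T at (3,5); v=(1,-1)

Final position: (3,5)
Wall sequence: BLT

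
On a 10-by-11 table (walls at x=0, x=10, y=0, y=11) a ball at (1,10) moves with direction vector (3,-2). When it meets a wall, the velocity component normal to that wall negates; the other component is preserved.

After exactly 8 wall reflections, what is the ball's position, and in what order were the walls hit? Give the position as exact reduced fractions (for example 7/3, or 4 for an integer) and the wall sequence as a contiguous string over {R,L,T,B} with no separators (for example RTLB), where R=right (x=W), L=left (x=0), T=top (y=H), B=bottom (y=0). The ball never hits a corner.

1. t=3 → R at (10,4); v=(-3,-2)
2. t=2 → B at (4,0); v=(-3,2)
3. t=4/3 → L at (0,8/3); v=(3,2)
4. t=10/3 → R at (10,28/3); v=(-3,2)
5. t=5/6 → T at (15/2,11); v=(-3,-2)
6. t=5/2 → L at (0,6); v=(3,-2)
7. t=3 → B at (9,0); v=(3,2)
8. t=1/3 → R at (10,2/3); v=(-3,2)

Final position: (10,2/3)
Wall sequence: RBLRTLBR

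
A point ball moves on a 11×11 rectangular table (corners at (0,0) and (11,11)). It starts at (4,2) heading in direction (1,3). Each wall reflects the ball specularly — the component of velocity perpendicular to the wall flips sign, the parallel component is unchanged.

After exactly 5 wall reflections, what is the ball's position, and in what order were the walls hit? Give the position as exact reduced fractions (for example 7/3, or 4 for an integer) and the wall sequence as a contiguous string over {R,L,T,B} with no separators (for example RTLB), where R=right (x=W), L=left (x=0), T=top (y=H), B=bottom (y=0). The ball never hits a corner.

1. t=3 → T at (7,11); v=(1,-3)
2. t=11/3 → B at (32/3,0); v=(1,3)
3. t=1/3 → R at (11,1); v=(-1,3)
4. t=10/3 → T at (23/3,11); v=(-1,-3)
5. t=11/3 → B at (4,0); v=(-1,3)

Final position: (4,0)
Wall sequence: TBRTB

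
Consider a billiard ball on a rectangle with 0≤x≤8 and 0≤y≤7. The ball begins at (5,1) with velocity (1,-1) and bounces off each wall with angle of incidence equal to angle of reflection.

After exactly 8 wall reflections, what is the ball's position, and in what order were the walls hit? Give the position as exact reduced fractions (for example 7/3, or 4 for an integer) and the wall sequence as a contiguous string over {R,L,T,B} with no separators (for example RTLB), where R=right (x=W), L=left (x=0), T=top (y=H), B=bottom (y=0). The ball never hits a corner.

1. t=1 → B at (6,0); v=(1,1)
2. t=2 → R at (8,2); v=(-1,1)
3. t=5 → T at (3,7); v=(-1,-1)
4. t=3 → L at (0,4); v=(1,-1)
5. t=4 → B at (4,0); v=(1,1)
6. t=4 → R at (8,4); v=(-1,1)
7. t=3 → T at (5,7); v=(-1,-1)
8. t=5 → L at (0,2); v=(1,-1)

Final position: (0,2)
Wall sequence: BRTLBRTL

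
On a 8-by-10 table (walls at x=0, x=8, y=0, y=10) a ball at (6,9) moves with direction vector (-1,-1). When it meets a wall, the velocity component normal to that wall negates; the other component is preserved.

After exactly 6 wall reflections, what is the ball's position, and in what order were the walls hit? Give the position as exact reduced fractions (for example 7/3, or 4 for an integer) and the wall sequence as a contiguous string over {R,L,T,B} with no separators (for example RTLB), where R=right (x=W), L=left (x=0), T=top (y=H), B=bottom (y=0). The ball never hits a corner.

Final position: (7,0)
Wall sequence: LBRTLB

1. t=6 → L at (0,3); v=(1,-1)
2. t=3 → B at (3,0); v=(1,1)
3. t=5 → R at (8,5); v=(-1,1)
4. t=5 → T at (3,10); v=(-1,-1)
5. t=3 → L at (0,7); v=(1,-1)
6. t=7 → B at (7,0); v=(1,1)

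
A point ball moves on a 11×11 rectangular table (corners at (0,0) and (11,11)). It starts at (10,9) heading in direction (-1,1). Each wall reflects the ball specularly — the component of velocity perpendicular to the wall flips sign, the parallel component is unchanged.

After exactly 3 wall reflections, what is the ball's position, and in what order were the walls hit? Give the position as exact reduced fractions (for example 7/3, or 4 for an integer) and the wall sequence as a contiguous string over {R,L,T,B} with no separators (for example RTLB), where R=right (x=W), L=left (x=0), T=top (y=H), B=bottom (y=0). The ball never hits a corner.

Final position: (3,0)
Wall sequence: TLB

1. t=2 → T at (8,11); v=(-1,-1)
2. t=8 → L at (0,3); v=(1,-1)
3. t=3 → B at (3,0); v=(1,1)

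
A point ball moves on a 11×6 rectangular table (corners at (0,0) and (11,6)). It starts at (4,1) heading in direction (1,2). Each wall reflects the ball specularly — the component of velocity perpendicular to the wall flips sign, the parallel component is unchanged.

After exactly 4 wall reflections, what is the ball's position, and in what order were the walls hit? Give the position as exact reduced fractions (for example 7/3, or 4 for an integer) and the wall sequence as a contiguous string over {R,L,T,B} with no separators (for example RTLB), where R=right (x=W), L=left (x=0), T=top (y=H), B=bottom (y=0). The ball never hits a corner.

Final position: (19/2,6)
Wall sequence: TBRT

1. t=5/2 → T at (13/2,6); v=(1,-2)
2. t=3 → B at (19/2,0); v=(1,2)
3. t=3/2 → R at (11,3); v=(-1,2)
4. t=3/2 → T at (19/2,6); v=(-1,-2)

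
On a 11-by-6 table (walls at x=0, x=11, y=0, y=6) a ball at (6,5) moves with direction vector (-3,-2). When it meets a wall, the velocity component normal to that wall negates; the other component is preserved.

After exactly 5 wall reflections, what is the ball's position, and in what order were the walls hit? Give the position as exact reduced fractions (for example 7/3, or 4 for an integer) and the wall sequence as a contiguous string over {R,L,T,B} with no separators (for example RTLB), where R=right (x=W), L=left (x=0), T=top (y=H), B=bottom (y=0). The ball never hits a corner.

1. t=2 → L at (0,1); v=(3,-2)
2. t=1/2 → B at (3/2,0); v=(3,2)
3. t=3 → T at (21/2,6); v=(3,-2)
4. t=1/6 → R at (11,17/3); v=(-3,-2)
5. t=17/6 → B at (5/2,0); v=(-3,2)

Final position: (5/2,0)
Wall sequence: LBTRB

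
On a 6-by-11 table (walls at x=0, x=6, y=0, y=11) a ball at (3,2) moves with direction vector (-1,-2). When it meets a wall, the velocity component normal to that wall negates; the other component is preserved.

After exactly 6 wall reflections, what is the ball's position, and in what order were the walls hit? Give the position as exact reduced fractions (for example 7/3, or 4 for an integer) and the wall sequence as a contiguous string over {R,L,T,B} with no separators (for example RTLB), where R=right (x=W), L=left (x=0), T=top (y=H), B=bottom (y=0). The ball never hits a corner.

1. t=1 → B at (2,0); v=(-1,2)
2. t=2 → L at (0,4); v=(1,2)
3. t=7/2 → T at (7/2,11); v=(1,-2)
4. t=5/2 → R at (6,6); v=(-1,-2)
5. t=3 → B at (3,0); v=(-1,2)
6. t=3 → L at (0,6); v=(1,2)

Final position: (0,6)
Wall sequence: BLTRBL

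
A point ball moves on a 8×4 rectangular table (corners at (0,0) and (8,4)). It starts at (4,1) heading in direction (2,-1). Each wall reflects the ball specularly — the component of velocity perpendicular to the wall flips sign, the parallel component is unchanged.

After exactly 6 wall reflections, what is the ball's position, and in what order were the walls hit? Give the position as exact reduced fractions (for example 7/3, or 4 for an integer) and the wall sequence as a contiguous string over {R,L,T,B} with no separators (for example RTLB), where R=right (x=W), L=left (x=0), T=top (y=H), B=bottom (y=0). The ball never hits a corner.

1. t=1 → B at (6,0); v=(2,1)
2. t=1 → R at (8,1); v=(-2,1)
3. t=3 → T at (2,4); v=(-2,-1)
4. t=1 → L at (0,3); v=(2,-1)
5. t=3 → B at (6,0); v=(2,1)
6. t=1 → R at (8,1); v=(-2,1)

Final position: (8,1)
Wall sequence: BRTLBR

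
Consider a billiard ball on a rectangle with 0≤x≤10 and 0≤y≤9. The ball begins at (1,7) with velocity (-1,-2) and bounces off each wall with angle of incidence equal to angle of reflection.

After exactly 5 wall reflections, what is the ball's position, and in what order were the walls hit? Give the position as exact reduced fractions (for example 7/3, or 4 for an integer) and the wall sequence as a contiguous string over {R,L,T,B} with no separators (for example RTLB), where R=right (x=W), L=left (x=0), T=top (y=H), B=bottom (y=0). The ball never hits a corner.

1. t=1 → L at (0,5); v=(1,-2)
2. t=5/2 → B at (5/2,0); v=(1,2)
3. t=9/2 → T at (7,9); v=(1,-2)
4. t=3 → R at (10,3); v=(-1,-2)
5. t=3/2 → B at (17/2,0); v=(-1,2)

Final position: (17/2,0)
Wall sequence: LBTRB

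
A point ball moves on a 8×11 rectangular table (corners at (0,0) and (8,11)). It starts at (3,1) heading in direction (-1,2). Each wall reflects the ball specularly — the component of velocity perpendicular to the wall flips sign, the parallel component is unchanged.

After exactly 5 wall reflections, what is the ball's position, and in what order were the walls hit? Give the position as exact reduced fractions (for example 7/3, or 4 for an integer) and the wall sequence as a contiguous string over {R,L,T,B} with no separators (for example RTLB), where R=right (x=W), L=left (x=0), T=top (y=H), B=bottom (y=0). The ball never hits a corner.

1. t=3 → L at (0,7); v=(1,2)
2. t=2 → T at (2,11); v=(1,-2)
3. t=11/2 → B at (15/2,0); v=(1,2)
4. t=1/2 → R at (8,1); v=(-1,2)
5. t=5 → T at (3,11); v=(-1,-2)

Final position: (3,11)
Wall sequence: LTBRT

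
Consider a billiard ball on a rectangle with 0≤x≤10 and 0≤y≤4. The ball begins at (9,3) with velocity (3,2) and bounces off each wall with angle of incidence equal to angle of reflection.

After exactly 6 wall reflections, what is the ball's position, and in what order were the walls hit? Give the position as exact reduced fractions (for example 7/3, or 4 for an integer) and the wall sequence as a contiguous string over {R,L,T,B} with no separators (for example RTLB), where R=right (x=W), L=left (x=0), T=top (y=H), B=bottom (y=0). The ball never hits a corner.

1. t=1/3 → R at (10,11/3); v=(-3,2)
2. t=1/6 → T at (19/2,4); v=(-3,-2)
3. t=2 → B at (7/2,0); v=(-3,2)
4. t=7/6 → L at (0,7/3); v=(3,2)
5. t=5/6 → T at (5/2,4); v=(3,-2)
6. t=2 → B at (17/2,0); v=(3,2)

Final position: (17/2,0)
Wall sequence: RTBLTB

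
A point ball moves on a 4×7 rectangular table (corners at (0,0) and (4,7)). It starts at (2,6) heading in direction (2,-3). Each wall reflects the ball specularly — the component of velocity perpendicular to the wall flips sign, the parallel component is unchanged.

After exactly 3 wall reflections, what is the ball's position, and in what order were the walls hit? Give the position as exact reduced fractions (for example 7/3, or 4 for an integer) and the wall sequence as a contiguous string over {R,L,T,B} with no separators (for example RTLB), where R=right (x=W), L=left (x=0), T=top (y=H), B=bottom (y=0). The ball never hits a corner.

Final position: (0,3)
Wall sequence: RBL

1. t=1 → R at (4,3); v=(-2,-3)
2. t=1 → B at (2,0); v=(-2,3)
3. t=1 → L at (0,3); v=(2,3)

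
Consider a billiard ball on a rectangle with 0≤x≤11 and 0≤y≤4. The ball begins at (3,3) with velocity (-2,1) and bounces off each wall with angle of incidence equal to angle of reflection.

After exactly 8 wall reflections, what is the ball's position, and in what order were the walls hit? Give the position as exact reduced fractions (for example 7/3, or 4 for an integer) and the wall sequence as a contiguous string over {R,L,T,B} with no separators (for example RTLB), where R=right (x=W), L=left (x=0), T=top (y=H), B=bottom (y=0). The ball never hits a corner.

Final position: (9,4)
Wall sequence: TLBRTLBT

1. t=1 → T at (1,4); v=(-2,-1)
2. t=1/2 → L at (0,7/2); v=(2,-1)
3. t=7/2 → B at (7,0); v=(2,1)
4. t=2 → R at (11,2); v=(-2,1)
5. t=2 → T at (7,4); v=(-2,-1)
6. t=7/2 → L at (0,1/2); v=(2,-1)
7. t=1/2 → B at (1,0); v=(2,1)
8. t=4 → T at (9,4); v=(2,-1)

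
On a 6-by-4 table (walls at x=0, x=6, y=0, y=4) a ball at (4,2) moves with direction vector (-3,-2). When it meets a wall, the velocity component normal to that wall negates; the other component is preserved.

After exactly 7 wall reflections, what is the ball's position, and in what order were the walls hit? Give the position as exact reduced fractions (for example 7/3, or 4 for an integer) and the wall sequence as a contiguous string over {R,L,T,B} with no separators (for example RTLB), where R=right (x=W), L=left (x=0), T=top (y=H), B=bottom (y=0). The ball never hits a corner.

1. t=1 → B at (1,0); v=(-3,2)
2. t=1/3 → L at (0,2/3); v=(3,2)
3. t=5/3 → T at (5,4); v=(3,-2)
4. t=1/3 → R at (6,10/3); v=(-3,-2)
5. t=5/3 → B at (1,0); v=(-3,2)
6. t=1/3 → L at (0,2/3); v=(3,2)
7. t=5/3 → T at (5,4); v=(3,-2)

Final position: (5,4)
Wall sequence: BLTRBLT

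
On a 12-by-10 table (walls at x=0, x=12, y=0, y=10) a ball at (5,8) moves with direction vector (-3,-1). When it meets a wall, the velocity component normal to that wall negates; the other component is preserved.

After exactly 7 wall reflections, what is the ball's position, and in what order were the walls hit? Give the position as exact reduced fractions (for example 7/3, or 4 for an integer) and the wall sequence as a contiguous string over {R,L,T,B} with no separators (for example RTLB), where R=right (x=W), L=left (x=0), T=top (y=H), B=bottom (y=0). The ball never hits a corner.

1. t=5/3 → L at (0,19/3); v=(3,-1)
2. t=4 → R at (12,7/3); v=(-3,-1)
3. t=7/3 → B at (5,0); v=(-3,1)
4. t=5/3 → L at (0,5/3); v=(3,1)
5. t=4 → R at (12,17/3); v=(-3,1)
6. t=4 → L at (0,29/3); v=(3,1)
7. t=1/3 → T at (1,10); v=(3,-1)

Final position: (1,10)
Wall sequence: LRBLRLT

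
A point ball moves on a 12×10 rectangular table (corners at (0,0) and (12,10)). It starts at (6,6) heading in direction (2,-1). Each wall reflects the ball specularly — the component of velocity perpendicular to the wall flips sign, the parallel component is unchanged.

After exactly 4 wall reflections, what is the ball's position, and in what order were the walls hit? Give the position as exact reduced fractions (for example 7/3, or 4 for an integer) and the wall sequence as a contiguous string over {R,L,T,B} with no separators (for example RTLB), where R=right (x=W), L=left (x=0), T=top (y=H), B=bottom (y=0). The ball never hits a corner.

1. t=3 → R at (12,3); v=(-2,-1)
2. t=3 → B at (6,0); v=(-2,1)
3. t=3 → L at (0,3); v=(2,1)
4. t=6 → R at (12,9); v=(-2,1)

Final position: (12,9)
Wall sequence: RBLR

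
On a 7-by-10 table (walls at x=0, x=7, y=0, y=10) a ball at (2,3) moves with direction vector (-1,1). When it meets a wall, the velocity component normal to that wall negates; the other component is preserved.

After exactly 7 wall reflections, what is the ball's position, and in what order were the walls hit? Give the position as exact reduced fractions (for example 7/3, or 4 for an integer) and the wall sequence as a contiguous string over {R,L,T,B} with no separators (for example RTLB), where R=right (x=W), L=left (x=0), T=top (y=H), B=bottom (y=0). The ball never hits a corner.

1. t=2 → L at (0,5); v=(1,1)
2. t=5 → T at (5,10); v=(1,-1)
3. t=2 → R at (7,8); v=(-1,-1)
4. t=7 → L at (0,1); v=(1,-1)
5. t=1 → B at (1,0); v=(1,1)
6. t=6 → R at (7,6); v=(-1,1)
7. t=4 → T at (3,10); v=(-1,-1)

Final position: (3,10)
Wall sequence: LTRLBRT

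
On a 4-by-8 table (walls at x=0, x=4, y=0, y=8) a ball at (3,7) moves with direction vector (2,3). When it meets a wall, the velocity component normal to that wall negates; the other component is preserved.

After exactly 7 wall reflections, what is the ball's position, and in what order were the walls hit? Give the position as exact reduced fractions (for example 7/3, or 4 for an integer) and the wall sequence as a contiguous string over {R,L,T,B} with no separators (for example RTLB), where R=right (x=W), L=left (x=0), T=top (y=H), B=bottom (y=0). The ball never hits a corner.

Final position: (0,11/2)
Wall sequence: TRLBRTL

1. t=1/3 → T at (11/3,8); v=(2,-3)
2. t=1/6 → R at (4,15/2); v=(-2,-3)
3. t=2 → L at (0,3/2); v=(2,-3)
4. t=1/2 → B at (1,0); v=(2,3)
5. t=3/2 → R at (4,9/2); v=(-2,3)
6. t=7/6 → T at (5/3,8); v=(-2,-3)
7. t=5/6 → L at (0,11/2); v=(2,-3)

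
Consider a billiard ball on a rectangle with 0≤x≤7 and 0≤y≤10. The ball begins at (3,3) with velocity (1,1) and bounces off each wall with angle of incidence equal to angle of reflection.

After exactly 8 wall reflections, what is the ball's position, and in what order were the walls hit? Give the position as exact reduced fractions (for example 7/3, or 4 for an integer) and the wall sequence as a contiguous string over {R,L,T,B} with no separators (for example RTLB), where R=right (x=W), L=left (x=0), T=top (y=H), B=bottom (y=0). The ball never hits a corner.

Final position: (7,5)
Wall sequence: RTLBRLTR

1. t=4 → R at (7,7); v=(-1,1)
2. t=3 → T at (4,10); v=(-1,-1)
3. t=4 → L at (0,6); v=(1,-1)
4. t=6 → B at (6,0); v=(1,1)
5. t=1 → R at (7,1); v=(-1,1)
6. t=7 → L at (0,8); v=(1,1)
7. t=2 → T at (2,10); v=(1,-1)
8. t=5 → R at (7,5); v=(-1,-1)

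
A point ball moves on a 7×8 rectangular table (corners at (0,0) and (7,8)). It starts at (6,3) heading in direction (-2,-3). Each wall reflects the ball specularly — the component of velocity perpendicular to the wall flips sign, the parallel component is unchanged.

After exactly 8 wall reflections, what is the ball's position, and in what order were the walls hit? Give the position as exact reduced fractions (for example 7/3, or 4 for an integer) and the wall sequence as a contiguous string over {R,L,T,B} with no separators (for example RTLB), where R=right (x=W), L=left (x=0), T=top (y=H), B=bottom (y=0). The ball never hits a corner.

Final position: (10/3,0)
Wall sequence: BLTBRTLB

1. t=1 → B at (4,0); v=(-2,3)
2. t=2 → L at (0,6); v=(2,3)
3. t=2/3 → T at (4/3,8); v=(2,-3)
4. t=8/3 → B at (20/3,0); v=(2,3)
5. t=1/6 → R at (7,1/2); v=(-2,3)
6. t=5/2 → T at (2,8); v=(-2,-3)
7. t=1 → L at (0,5); v=(2,-3)
8. t=5/3 → B at (10/3,0); v=(2,3)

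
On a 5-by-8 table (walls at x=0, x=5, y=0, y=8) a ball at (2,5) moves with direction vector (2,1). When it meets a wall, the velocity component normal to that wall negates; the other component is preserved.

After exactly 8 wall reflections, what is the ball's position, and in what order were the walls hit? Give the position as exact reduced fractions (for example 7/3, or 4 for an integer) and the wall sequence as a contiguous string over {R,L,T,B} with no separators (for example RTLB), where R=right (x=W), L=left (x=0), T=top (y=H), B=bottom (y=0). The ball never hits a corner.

Final position: (0,3)
Wall sequence: RTLRLBRL

1. t=3/2 → R at (5,13/2); v=(-2,1)
2. t=3/2 → T at (2,8); v=(-2,-1)
3. t=1 → L at (0,7); v=(2,-1)
4. t=5/2 → R at (5,9/2); v=(-2,-1)
5. t=5/2 → L at (0,2); v=(2,-1)
6. t=2 → B at (4,0); v=(2,1)
7. t=1/2 → R at (5,1/2); v=(-2,1)
8. t=5/2 → L at (0,3); v=(2,1)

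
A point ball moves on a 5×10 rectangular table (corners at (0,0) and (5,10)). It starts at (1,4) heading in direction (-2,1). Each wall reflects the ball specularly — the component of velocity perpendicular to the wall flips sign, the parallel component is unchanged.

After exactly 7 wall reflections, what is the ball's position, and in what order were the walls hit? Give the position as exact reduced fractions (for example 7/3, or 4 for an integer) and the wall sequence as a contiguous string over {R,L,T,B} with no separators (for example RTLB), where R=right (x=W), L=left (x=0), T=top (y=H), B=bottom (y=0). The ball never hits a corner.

Final position: (5,3)
Wall sequence: LRLTRLR

1. t=1/2 → L at (0,9/2); v=(2,1)
2. t=5/2 → R at (5,7); v=(-2,1)
3. t=5/2 → L at (0,19/2); v=(2,1)
4. t=1/2 → T at (1,10); v=(2,-1)
5. t=2 → R at (5,8); v=(-2,-1)
6. t=5/2 → L at (0,11/2); v=(2,-1)
7. t=5/2 → R at (5,3); v=(-2,-1)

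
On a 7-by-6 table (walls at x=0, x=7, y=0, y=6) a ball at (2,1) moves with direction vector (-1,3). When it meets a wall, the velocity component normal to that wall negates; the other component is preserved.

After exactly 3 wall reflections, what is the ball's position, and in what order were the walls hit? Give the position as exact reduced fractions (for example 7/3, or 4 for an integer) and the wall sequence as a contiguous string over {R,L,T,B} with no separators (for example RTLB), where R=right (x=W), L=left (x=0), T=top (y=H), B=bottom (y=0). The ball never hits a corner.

1. t=5/3 → T at (1/3,6); v=(-1,-3)
2. t=1/3 → L at (0,5); v=(1,-3)
3. t=5/3 → B at (5/3,0); v=(1,3)

Final position: (5/3,0)
Wall sequence: TLB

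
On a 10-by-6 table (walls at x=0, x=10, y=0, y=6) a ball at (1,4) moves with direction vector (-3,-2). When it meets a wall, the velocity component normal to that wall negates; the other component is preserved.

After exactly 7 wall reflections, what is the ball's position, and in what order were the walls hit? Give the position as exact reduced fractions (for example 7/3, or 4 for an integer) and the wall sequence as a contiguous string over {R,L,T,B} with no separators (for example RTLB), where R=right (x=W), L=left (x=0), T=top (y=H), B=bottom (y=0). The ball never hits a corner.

1. t=1/3 → L at (0,10/3); v=(3,-2)
2. t=5/3 → B at (5,0); v=(3,2)
3. t=5/3 → R at (10,10/3); v=(-3,2)
4. t=4/3 → T at (6,6); v=(-3,-2)
5. t=2 → L at (0,2); v=(3,-2)
6. t=1 → B at (3,0); v=(3,2)
7. t=7/3 → R at (10,14/3); v=(-3,2)

Final position: (10,14/3)
Wall sequence: LBRTLBR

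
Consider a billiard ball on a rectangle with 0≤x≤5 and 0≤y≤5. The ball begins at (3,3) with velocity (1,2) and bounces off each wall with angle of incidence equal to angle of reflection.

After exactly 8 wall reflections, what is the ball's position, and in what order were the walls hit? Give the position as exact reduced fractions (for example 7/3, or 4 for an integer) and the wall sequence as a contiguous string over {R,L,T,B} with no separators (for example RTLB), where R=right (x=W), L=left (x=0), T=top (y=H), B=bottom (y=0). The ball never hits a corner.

Final position: (5,3)
Wall sequence: TRBTLBTR

1. t=1 → T at (4,5); v=(1,-2)
2. t=1 → R at (5,3); v=(-1,-2)
3. t=3/2 → B at (7/2,0); v=(-1,2)
4. t=5/2 → T at (1,5); v=(-1,-2)
5. t=1 → L at (0,3); v=(1,-2)
6. t=3/2 → B at (3/2,0); v=(1,2)
7. t=5/2 → T at (4,5); v=(1,-2)
8. t=1 → R at (5,3); v=(-1,-2)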